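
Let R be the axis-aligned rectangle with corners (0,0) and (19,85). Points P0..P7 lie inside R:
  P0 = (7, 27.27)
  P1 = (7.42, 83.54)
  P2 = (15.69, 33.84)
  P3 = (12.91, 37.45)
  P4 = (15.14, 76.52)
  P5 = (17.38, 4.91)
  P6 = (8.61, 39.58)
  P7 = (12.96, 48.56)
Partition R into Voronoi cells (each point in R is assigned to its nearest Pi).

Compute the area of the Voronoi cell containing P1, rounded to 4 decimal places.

Area of P1's cell: 137.2552

1. box [0,19]×[0,85]: [(0, 0) (19, 0) (19, 85) (0, 85)]
2. ⊥bis P1·P0 via (7.21,55.405): [(0, 55.4588) (19, 55.317) (19, 85) (0, 85)]  |A|=562.6298
3. ⊥bis P1·P2 via (11.555,58.69): [(0, 56.7673) (19, 59.9288) (19, 85) (0, 85)]  |A|=506.387
4. ⊥bis P1·P3 via (10.165,60.495): [(0, 59.2842) (19, 61.5474) (19, 85) (0, 85)]  |A|=467.1
5. ⊥bis P1·P4 via (11.28,80.03): [(0, 67.6252) (15.7994, 85) (0, 85)]  |A|=137.2552
6. ⊥bis P1·P5 via (12.4,44.225): [(0, 67.6252) (15.7994, 85) (0, 85)]  |A|=137.2552
7. ⊥bis P1·P6 via (8.015,61.56): [(0, 67.6252) (15.7994, 85) (0, 85)]  |A|=137.2552
8. ⊥bis P1·P7 via (10.19,66.05): [(0, 67.6252) (15.7994, 85) (0, 85)]  |A|=137.2552
9. canonical 3-gon: [(0, 67.6252) (15.7994, 85) (0, 85)]
10. shoelace: 137.2552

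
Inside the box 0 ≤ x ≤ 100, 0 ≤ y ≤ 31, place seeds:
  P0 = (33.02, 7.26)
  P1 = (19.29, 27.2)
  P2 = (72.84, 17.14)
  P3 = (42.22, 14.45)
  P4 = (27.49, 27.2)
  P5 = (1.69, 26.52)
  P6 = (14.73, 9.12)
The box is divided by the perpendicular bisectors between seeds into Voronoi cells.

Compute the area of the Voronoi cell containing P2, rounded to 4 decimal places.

1. box [0,100]×[0,31]: [(0, 0) (100, 0) (100, 31) (0, 31)]
2. ⊥bis P2·P0 via (52.93,12.2): [(55.957, 0) (100, 0) (100, 31) (48.2654, 31)]  |A|=1484.5523
3. ⊥bis P2·P1 via (46.065,22.17): [(55.957, 0) (100, 0) (100, 31) (48.2654, 31)]  |A|=1484.5523
4. ⊥bis P2·P3 via (57.53,15.795): [(58.9176, 0) (100, 0) (100, 31) (56.1942, 31)]  |A|=1315.7666
5. ⊥bis P2·P4 via (50.165,22.17): [(58.9176, 0) (100, 0) (100, 31) (56.1942, 31)]  |A|=1315.7666
6. ⊥bis P2·P5 via (37.265,21.83): [(58.9176, 0) (100, 0) (100, 31) (56.1942, 31)]  |A|=1315.7666
7. ⊥bis P2·P6 via (43.785,13.13): [(58.9176, 0) (100, 0) (100, 31) (56.1942, 31)]  |A|=1315.7666
8. canonical 4-gon: [(58.9176, 0) (100, 0) (100, 31) (56.1942, 31)]
9. shoelace: 1315.7666

Area of P2's cell: 1315.7666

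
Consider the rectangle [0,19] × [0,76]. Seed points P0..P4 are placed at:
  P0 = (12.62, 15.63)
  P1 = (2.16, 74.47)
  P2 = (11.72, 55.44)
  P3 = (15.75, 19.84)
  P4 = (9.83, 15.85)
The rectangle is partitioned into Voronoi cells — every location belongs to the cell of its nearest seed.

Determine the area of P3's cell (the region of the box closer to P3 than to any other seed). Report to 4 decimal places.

Area of P3's cell: 253.8078

1. box [0,19]×[0,76]: [(0, 0) (19, 0) (19, 76) (0, 76)]
2. ⊥bis P3·P0 via (14.185,17.735): [(0, 28.2811) (19, 14.1552) (19, 76) (0, 76)]  |A|=1040.8552
3. ⊥bis P3·P1 via (8.955,47.155): [(0, 44.9273) (0, 28.2811) (19, 14.1552) (19, 49.6538)]  |A|=495.3762
4. ⊥bis P3·P2 via (13.735,37.64): [(0, 36.0852) (0, 28.2811) (19, 14.1552) (19, 38.236)]  |A|=302.9064
5. ⊥bis P3·P4 via (12.79,17.845): [(0.4612, 36.1374) (11.5375, 19.7033) (19, 14.1552) (19, 38.236)]  |A|=253.8078
6. canonical 4-gon: [(0.4612, 36.1374) (11.5375, 19.7033) (19, 14.1552) (19, 38.236)]
7. shoelace: 253.8078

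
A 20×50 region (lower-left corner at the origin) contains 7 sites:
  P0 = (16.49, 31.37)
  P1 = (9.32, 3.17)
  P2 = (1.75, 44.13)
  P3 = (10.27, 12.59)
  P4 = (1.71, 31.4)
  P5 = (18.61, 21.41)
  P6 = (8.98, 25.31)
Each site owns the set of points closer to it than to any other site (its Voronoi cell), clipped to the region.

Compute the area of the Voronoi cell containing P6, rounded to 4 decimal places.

1. box [0,20]×[0,50]: [(0, 0) (20, 0) (20, 50) (0, 50)]
2. ⊥bis P6·P0 via (12.735,28.34): [(0, 44.1222) (0, 0) (20, 0) (20, 19.3367)]  |A|=634.5883
3. ⊥bis P6·P1 via (9.15,14.24): [(0, 44.1222) (0, 14.0995) (20, 14.4066) (20, 19.3367)]  |A|=349.5272
4. ⊥bis P6·P2 via (5.365,34.72): [(7.0611, 35.3716) (0, 32.659) (0, 14.0995) (20, 14.4066) (20, 19.3367)]  |A|=309.056
5. ⊥bis P6·P3 via (9.625,18.95): [(19.5036, 19.9518) (7.0611, 35.3716) (0, 32.659) (0, 17.9739)]  |A|=214.5217
6. ⊥bis P6·P4 via (5.345,28.355): [(19.5036, 19.9518) (9.103, 32.8411) (0, 21.9744) (0, 17.9739)]  |A|=154.1876
7. ⊥bis P6·P5 via (13.795,23.36): [(12.1111, 19.2021) (14.7836, 25.8012) (9.103, 32.8411) (0, 21.9744) (0, 17.9739)]  |A|=130.7978
8. canonical 5-gon: [(12.1111, 19.2021) (14.7836, 25.8012) (9.103, 32.8411) (0, 21.9744) (0, 17.9739)]
9. shoelace: 130.7978

Area of P6's cell: 130.7978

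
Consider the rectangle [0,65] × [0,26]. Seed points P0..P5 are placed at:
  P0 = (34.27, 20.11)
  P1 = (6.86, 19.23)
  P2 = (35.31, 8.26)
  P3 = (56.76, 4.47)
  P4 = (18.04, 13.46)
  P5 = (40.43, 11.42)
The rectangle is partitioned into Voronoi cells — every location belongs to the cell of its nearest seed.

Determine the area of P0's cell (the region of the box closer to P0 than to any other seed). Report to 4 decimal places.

Area of P0's cell: 222.8313

1. box [0,65]×[0,26]: [(0, 0) (65, 0) (65, 26) (0, 26)]
2. ⊥bis P0·P1 via (20.565,19.67): [(21.1965, 0) (65, 0) (65, 26) (20.3618, 26)]  |A|=1149.7423
3. ⊥bis P0·P2 via (34.79,14.185): [(20.7806, 12.9555) (65, 16.8363) (65, 26) (20.3618, 26)]  |A|=493.748
4. ⊥bis P0·P3 via (45.515,12.29): [(20.7806, 12.9555) (47.6156, 15.3106) (55.0492, 26) (20.3618, 26)]  |A|=360.9118
5. ⊥bis P0·P4 via (26.155,16.785): [(27.4831, 13.5437) (47.6156, 15.3106) (55.0492, 26) (22.3793, 26)]  |A|=304.5078
6. ⊥bis P0·P5 via (37.35,15.765): [(27.4831, 13.5437) (35.1679, 14.2182) (51.7887, 26) (22.3793, 26)]  |A|=222.8313
7. canonical 4-gon: [(27.4831, 13.5437) (35.1679, 14.2182) (51.7887, 26) (22.3793, 26)]
8. shoelace: 222.8313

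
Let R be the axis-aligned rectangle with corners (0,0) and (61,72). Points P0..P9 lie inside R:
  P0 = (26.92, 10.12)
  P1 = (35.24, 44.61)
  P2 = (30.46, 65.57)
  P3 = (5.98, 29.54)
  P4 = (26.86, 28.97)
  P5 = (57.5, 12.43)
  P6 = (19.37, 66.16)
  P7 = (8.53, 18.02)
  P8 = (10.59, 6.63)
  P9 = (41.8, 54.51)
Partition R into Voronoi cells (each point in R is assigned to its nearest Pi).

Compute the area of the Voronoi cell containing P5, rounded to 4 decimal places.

1. box [0,61]×[0,72]: [(0, 0) (61, 0) (61, 72) (0, 72)]
2. ⊥bis P5·P0 via (42.21,11.275): [(43.0617, 0) (61, 0) (61, 72) (37.6229, 72)]  |A|=1487.3555
3. ⊥bis P5·P1 via (46.37,28.52): [(41.1786, 24.9289) (43.0617, 0) (61, 0) (61, 38.6401)]  |A|=606.5415
4. ⊥bis P5·P2 via (43.98,39): [(41.1786, 24.9289) (43.0617, 0) (61, 0) (61, 38.6401)]  |A|=606.5415
5. ⊥bis P5·P3 via (31.74,20.985): [(41.1786, 24.9289) (43.0617, 0) (61, 0) (61, 38.6401)]  |A|=606.5415
6. ⊥bis P5·P4 via (42.18,20.7): [(46.4201, 28.5546) (41.5818, 19.5918) (43.0617, 0) (61, 0) (61, 38.6401)]  |A|=591.8233
7. ⊥bis P5·P6 via (38.435,39.295): [(46.4201, 28.5546) (41.5818, 19.5918) (43.0617, 0) (61, 0) (61, 38.6401)]  |A|=591.8233
8. ⊥bis P5·P7 via (33.015,15.225): [(46.4201, 28.5546) (41.5818, 19.5918) (43.0617, 0) (61, 0) (61, 38.6401)]  |A|=591.8233
9. ⊥bis P5·P8 via (34.045,9.53): [(46.4201, 28.5546) (41.5818, 19.5918) (43.0617, 0) (61, 0) (61, 38.6401)]  |A|=591.8233
10. ⊥bis P5·P9 via (49.65,33.47): [(58.0644, 36.6094) (46.4201, 28.5546) (41.5818, 19.5918) (43.0617, 0) (61, 0) (61, 37.7047)]  |A|=590.4503
11. canonical 6-gon: [(58.0644, 36.6094) (46.4201, 28.5546) (41.5818, 19.5918) (43.0617, 0) (61, 0) (61, 37.7047)]
12. shoelace: 590.4503

Area of P5's cell: 590.4503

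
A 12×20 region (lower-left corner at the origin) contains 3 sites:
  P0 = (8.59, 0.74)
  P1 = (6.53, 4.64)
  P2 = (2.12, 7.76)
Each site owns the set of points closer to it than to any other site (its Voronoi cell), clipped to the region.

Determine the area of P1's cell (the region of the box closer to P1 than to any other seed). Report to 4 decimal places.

1. box [0,12]×[0,20]: [(0, 0) (12, 0) (12, 20) (0, 20)]
2. ⊥bis P1·P0 via (7.56,2.69): [(0, 0) (2.4673, 0) (12, 5.0352) (12, 20) (0, 20)]  |A|=216.0003
3. ⊥bis P1·P2 via (4.325,6.2): [(0, 0.0868) (0, 0) (2.4673, 0) (12, 5.0352) (12, 17.0483)]  |A|=78.8109
4. canonical 5-gon: [(0, 0.0868) (0, 0) (2.4673, 0) (12, 5.0352) (12, 17.0483)]
5. shoelace: 78.8109

Area of P1's cell: 78.8109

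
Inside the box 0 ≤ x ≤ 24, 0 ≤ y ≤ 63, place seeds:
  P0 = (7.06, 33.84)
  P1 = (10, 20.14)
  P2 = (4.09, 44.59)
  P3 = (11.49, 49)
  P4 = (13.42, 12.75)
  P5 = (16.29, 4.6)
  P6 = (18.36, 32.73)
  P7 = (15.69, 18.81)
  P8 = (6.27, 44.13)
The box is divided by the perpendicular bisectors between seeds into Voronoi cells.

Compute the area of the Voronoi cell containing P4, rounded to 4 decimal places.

1. box [0,24]×[0,63]: [(0, 0) (24, 0) (24, 63) (0, 63)]
2. ⊥bis P4·P0 via (10.24,23.295): [(0, 20.207) (0, 0) (24, 0) (24, 27.4445)]  |A|=571.8181
3. ⊥bis P4·P1 via (11.71,16.445): [(0, 11.0258) (0, 0) (24, 0) (24, 22.1327)]  |A|=397.901
4. ⊥bis P4·P2 via (8.755,28.67): [(0, 11.0258) (0, 0) (24, 0) (24, 22.1327)]  |A|=397.901
5. ⊥bis P4·P3 via (12.455,30.875): [(0, 11.0258) (0, 0) (24, 0) (24, 22.1327)]  |A|=397.901
6. ⊥bis P4·P5 via (14.855,8.675): [(0, 11.0258) (0, 3.4439) (24, 11.8954) (24, 22.1327)]  |A|=213.8301
7. ⊥bis P4·P6 via (15.89,22.74): [(22.0313, 21.2216) (0, 11.0258) (0, 3.4439) (24, 11.8954) (24, 20.7348)]  |A|=212.4542
8. ⊥bis P4·P7 via (14.555,15.78): [(12.1885, 16.6665) (0, 11.0258) (0, 3.4439) (24, 11.8954) (24, 12.242)]  |A|=155.4186
9. ⊥bis P4·P8 via (9.845,28.44): [(12.1885, 16.6665) (0, 11.0258) (0, 3.4439) (24, 11.8954) (24, 12.242)]  |A|=155.4186
10. canonical 5-gon: [(12.1885, 16.6665) (0, 11.0258) (0, 3.4439) (24, 11.8954) (24, 12.242)]
11. shoelace: 155.4186

Area of P4's cell: 155.4186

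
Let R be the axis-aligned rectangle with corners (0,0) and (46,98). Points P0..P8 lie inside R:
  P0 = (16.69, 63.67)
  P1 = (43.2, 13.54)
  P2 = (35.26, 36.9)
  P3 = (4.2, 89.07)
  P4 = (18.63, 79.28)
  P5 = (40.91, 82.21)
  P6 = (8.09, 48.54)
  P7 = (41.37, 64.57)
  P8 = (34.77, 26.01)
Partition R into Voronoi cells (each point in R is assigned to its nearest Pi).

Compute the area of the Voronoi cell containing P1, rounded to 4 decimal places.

1. box [0,46]×[0,98]: [(0, 0) (46, 0) (46, 98) (0, 98)]
2. ⊥bis P1·P0 via (29.945,38.605): [(0, 22.7693) (0, 0) (46, 0) (46, 47.0953)]  |A|=1606.8863
3. ⊥bis P1·P2 via (39.23,25.22): [(0, 11.8858) (0, 0) (46, 0) (46, 27.5211)]  |A|=906.3595
4. ⊥bis P1·P3 via (23.7,51.305): [(0, 11.8858) (0, 0) (46, 0) (46, 27.5211)]  |A|=906.3595
5. ⊥bis P1·P4 via (30.915,46.41): [(0, 11.8858) (0, 0) (46, 0) (46, 27.5211)]  |A|=906.3595
6. ⊥bis P1·P5 via (42.055,47.875): [(0, 11.8858) (0, 0) (46, 0) (46, 27.5211)]  |A|=906.3595
7. ⊥bis P1·P6 via (25.645,31.04): [(9.908, 15.2535) (0, 5.3144) (0, 0) (46, 0) (46, 27.5211)]  |A|=873.8047
8. ⊥bis P1·P7 via (42.285,39.055): [(9.908, 15.2535) (0, 5.3144) (0, 0) (46, 0) (46, 27.5211)]  |A|=873.8047
9. ⊥bis P1·P8 via (38.985,19.775): [(9.733, 0) (46, 0) (46, 24.5173)]  |A|=444.5843
10. canonical 3-gon: [(9.733, 0) (46, 0) (46, 24.5173)]
11. shoelace: 444.5843

Area of P1's cell: 444.5843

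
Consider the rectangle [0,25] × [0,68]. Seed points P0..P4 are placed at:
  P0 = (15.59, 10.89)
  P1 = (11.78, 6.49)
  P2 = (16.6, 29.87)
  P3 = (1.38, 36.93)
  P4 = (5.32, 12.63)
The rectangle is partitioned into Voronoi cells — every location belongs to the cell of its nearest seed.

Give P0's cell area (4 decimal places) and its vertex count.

1. box [0,25]×[0,68]: [(0, 0) (25, 0) (25, 68) (0, 68)]
2. ⊥bis P0·P1 via (13.685,8.69): [(0, 20.54) (23.7207, 0) (25, 0) (25, 68) (0, 68)]  |A|=1456.3889
3. ⊥bis P0·P2 via (16.095,20.38): [(0, 21.2365) (0, 20.54) (23.7207, 0) (25, 0) (25, 19.9061)]  |A|=270.6715
4. ⊥bis P0·P3 via (8.485,23.91): [(3.2671, 21.0626) (0.8928, 19.7669) (23.7207, 0) (25, 0) (25, 19.9061)]  |A|=268.0375
5. ⊥bis P0·P4 via (10.455,11.76): [(11.9528, 20.6004) (10.4146, 11.5218) (23.7207, 0) (25, 0) (25, 19.9061)]  |A|=212.298
6. canonical 5-gon: [(11.9528, 20.6004) (10.4146, 11.5218) (23.7207, 0) (25, 0) (25, 19.9061)]
7. shoelace: 212.298

Area of P0's cell: 212.2980 (5 vertices)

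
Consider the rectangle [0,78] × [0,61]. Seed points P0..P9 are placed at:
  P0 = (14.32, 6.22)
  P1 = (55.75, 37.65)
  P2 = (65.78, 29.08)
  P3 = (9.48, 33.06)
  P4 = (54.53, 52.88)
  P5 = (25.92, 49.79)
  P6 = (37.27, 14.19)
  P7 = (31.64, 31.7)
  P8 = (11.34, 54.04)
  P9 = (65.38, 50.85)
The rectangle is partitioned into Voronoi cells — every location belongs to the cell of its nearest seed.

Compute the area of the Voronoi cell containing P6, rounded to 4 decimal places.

1. box [0,78]×[0,61]: [(0, 0) (78, 0) (78, 61) (0, 61)]
2. ⊥bis P6·P0 via (25.795,10.205): [(29.339, 0) (78, 0) (78, 61) (8.1551, 61)]  |A|=3614.4318
3. ⊥bis P6·P1 via (46.51,25.92): [(10.4817, 54.3003) (29.339, 0) (78, 0) (78, 1.1146)]  |A|=1358.7826
4. ⊥bis P6·P2 via (51.525,21.635): [(51.2281, 22.2034) (10.4817, 54.3003) (29.339, 0) (62.8244, 0)]  |A|=1175.3876
5. ⊥bis P6·P3 via (23.375,23.625): [(51.2281, 22.2034) (32.4525, 36.9935) (21.8927, 21.442) (29.339, 0) (62.8244, 0)]  |A|=913.17
6. ⊥bis P6·P4 via (45.9,33.535): [(51.2281, 22.2034) (32.4525, 36.9935) (21.8927, 21.442) (29.339, 0) (62.8244, 0)]  |A|=913.17
7. ⊥bis P6·P5 via (31.595,31.99): [(51.2281, 22.2034) (36.7271, 33.6262) (28.3532, 30.9565) (21.8927, 21.442) (29.339, 0) (62.8244, 0)]  |A|=893.3654
8. ⊥bis P6·P7 via (34.455,22.945): [(51.2281, 22.2034) (45.6977, 26.5599) (22.6849, 19.1606) (29.339, 0) (62.8244, 0)]  |A|=725.9084
9. ⊥bis P6·P8 via (24.305,34.115): [(51.2281, 22.2034) (45.6977, 26.5599) (22.6849, 19.1606) (29.339, 0) (62.8244, 0)]  |A|=725.9084
10. ⊥bis P6·P9 via (51.325,32.52): [(51.2281, 22.2034) (45.6977, 26.5599) (22.6849, 19.1606) (29.339, 0) (62.8244, 0)]  |A|=725.9084
11. canonical 5-gon: [(51.2281, 22.2034) (45.6977, 26.5599) (22.6849, 19.1606) (29.339, 0) (62.8244, 0)]
12. shoelace: 725.9084

Area of P6's cell: 725.9084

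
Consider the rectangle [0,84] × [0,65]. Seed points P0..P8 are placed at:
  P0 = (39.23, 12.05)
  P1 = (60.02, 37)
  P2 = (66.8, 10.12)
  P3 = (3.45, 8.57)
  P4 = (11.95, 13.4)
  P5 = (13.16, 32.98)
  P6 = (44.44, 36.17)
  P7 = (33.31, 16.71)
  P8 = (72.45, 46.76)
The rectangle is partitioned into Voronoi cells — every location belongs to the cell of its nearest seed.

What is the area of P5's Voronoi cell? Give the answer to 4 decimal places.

1. box [0,84]×[0,65]: [(0, 0) (84, 0) (84, 65) (0, 65)]
2. ⊥bis P5·P0 via (26.195,22.515): [(0, 0) (8.1191, 0) (60.3036, 65) (0, 65)]  |A|=2223.7373
3. ⊥bis P5·P1 via (36.59,34.99): [(0, 0) (8.1191, 0) (36.5534, 35.4172) (34.0155, 65) (0, 65)]  |A|=1834.8994
4. ⊥bis P5·P2 via (39.98,21.55): [(0, 0) (8.1191, 0) (36.5534, 35.4172) (34.0155, 65) (0, 65)]  |A|=1834.8994
5. ⊥bis P5·P3 via (8.305,20.775): [(0, 24.0786) (20.8058, 15.8023) (36.5534, 35.4172) (34.0155, 65) (0, 65)]  |A|=1520.2614
6. ⊥bis P5·P4 via (12.555,23.19): [(0, 24.0786) (0.3356, 23.9451) (26.0666, 22.355) (36.5534, 35.4172) (34.0155, 65) (0, 65)]  |A|=1431.7753
7. ⊥bis P5·P6 via (28.8,34.575): [(0, 24.0786) (0.3356, 23.9451) (26.0666, 22.355) (29.5977, 26.7533) (25.6972, 65) (0, 65)]  |A|=1158.823
8. ⊥bis P5·P7 via (23.235,24.845): [(0, 24.0786) (0.3356, 23.9451) (21.4546, 22.64) (29.057, 32.0554) (25.6972, 65) (0, 65)]  |A|=1125.4779
9. ⊥bis P5·P8 via (42.805,39.87): [(0, 24.0786) (0.3356, 23.9451) (21.4546, 22.64) (29.057, 32.0554) (25.6972, 65) (0, 65)]  |A|=1125.4779
10. canonical 6-gon: [(0, 24.0786) (0.3356, 23.9451) (21.4546, 22.64) (29.057, 32.0554) (25.6972, 65) (0, 65)]
11. shoelace: 1125.4779

Area of P5's cell: 1125.4779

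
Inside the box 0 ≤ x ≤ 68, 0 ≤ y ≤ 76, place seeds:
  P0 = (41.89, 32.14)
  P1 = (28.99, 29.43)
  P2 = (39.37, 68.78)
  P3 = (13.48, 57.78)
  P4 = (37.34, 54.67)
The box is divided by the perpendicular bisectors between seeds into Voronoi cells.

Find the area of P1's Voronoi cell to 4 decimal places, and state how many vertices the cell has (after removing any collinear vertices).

Area of P1's cell: 1506.4244 (5 vertices)

1. box [0,68]×[0,76]: [(0, 0) (68, 0) (68, 76) (0, 76)]
2. ⊥bis P1·P0 via (35.44,30.785): [(0, 0) (41.9072, 0) (25.9413, 76) (0, 76)]  |A|=2578.2461
3. ⊥bis P1·P2 via (34.18,49.105): [(0, 58.1212) (0, 0) (41.9072, 0) (31.4395, 49.8279)]  |A|=1957.7264
4. ⊥bis P1·P3 via (21.235,43.605): [(0, 31.9875) (0, 0) (41.9072, 0) (31.5601, 49.2538)]  |A|=1536.8102
5. ⊥bis P1·P4 via (33.165,42.05): [(23.9593, 45.0955) (0, 31.9875) (0, 0) (41.9072, 0) (33.0666, 42.0825)]  |A|=1506.4244
6. canonical 5-gon: [(23.9593, 45.0955) (0, 31.9875) (0, 0) (41.9072, 0) (33.0666, 42.0825)]
7. shoelace: 1506.4244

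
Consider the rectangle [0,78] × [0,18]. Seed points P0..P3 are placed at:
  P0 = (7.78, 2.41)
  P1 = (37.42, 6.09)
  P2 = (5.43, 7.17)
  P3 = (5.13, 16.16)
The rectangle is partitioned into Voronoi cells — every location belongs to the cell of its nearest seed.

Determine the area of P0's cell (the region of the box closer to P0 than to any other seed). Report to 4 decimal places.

Area of P0's cell: 157.5967

1. box [0,78]×[0,18]: [(0, 0) (78, 0) (78, 18) (0, 18)]
2. ⊥bis P0·P1 via (22.6,4.25): [(0, 0) (23.1277, 0) (20.8928, 18) (0, 18)]  |A|=396.1846
3. ⊥bis P0·P2 via (6.605,4.79): [(0, 1.5291) (0, 0) (23.1277, 0) (21.613, 12.1994)]  |A|=157.5967
4. ⊥bis P0·P3 via (6.455,9.285): [(0, 1.5291) (0, 0) (23.1277, 0) (21.613, 12.1994)]  |A|=157.5967
5. canonical 4-gon: [(0, 1.5291) (0, 0) (23.1277, 0) (21.613, 12.1994)]
6. shoelace: 157.5967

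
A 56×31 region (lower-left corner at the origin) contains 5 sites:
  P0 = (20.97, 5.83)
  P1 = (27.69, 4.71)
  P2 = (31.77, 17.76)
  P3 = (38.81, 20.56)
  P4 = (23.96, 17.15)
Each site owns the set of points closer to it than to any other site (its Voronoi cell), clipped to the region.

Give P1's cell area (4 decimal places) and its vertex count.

Area of P1's cell: 203.6396 (5 vertices)

1. box [0,56]×[0,31]: [(0, 0) (56, 0) (56, 31) (0, 31)]
2. ⊥bis P1·P0 via (24.33,5.27): [(23.4517, 0) (56, 0) (56, 31) (28.6183, 31)]  |A|=928.915
3. ⊥bis P1·P2 via (29.73,11.235): [(25.5424, 12.5442) (23.4517, 0) (56, 0) (56, 3.0219)]  |A|=250.1662
4. ⊥bis P1·P3 via (33.25,12.635): [(39.6791, 8.1245) (25.5424, 12.5442) (23.4517, 0) (51.2594, 0)]  |A|=206.2492
5. ⊥bis P1·P4 via (25.825,10.93): [(39.6791, 8.1245) (28.3163, 11.677) (25.2443, 10.7559) (23.4517, 0) (51.2594, 0)]  |A|=203.6396
6. canonical 5-gon: [(39.6791, 8.1245) (28.3163, 11.677) (25.2443, 10.7559) (23.4517, 0) (51.2594, 0)]
7. shoelace: 203.6396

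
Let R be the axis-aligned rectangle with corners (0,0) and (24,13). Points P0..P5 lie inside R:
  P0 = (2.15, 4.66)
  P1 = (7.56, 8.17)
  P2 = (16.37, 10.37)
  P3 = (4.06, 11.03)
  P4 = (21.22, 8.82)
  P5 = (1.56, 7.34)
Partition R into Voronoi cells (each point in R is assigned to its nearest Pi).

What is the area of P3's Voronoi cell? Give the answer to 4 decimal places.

1. box [0,24]×[0,13]: [(0, 0) (24, 0) (24, 13) (0, 13)]
2. ⊥bis P3·P0 via (3.105,7.845): [(0, 8.776) (24, 1.5798) (24, 13) (0, 13)]  |A|=187.7305
3. ⊥bis P3·P1 via (5.81,9.6): [(0, 8.776) (4.1258, 7.5389) (8.5883, 13) (0, 13)]  |A|=32.1643
4. ⊥bis P3·P2 via (10.215,10.7): [(0, 8.776) (4.1258, 7.5389) (8.5883, 13) (0, 13)]  |A|=32.1643
5. ⊥bis P3·P4 via (12.64,9.925): [(0, 8.776) (4.1258, 7.5389) (8.5883, 13) (0, 13)]  |A|=32.1643
6. ⊥bis P3·P5 via (2.81,9.185): [(0, 11.0888) (4.5227, 8.0246) (8.5883, 13) (0, 13)]  |A|=25.6868
7. canonical 4-gon: [(0, 11.0888) (4.5227, 8.0246) (8.5883, 13) (0, 13)]
8. shoelace: 25.6868

Area of P3's cell: 25.6868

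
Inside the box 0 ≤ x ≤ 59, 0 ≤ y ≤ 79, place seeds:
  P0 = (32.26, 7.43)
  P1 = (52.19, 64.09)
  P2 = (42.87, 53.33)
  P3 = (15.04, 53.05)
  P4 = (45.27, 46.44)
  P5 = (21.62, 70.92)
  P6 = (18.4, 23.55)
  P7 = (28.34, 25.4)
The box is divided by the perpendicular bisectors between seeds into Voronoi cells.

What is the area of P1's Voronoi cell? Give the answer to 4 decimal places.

1. box [0,59]×[0,79]: [(0, 0) (59, 0) (59, 79) (0, 79)]
2. ⊥bis P1·P0 via (42.225,35.76): [(0, 50.6125) (59, 29.8594) (59, 79) (0, 79)]  |A|=2287.0769
3. ⊥bis P1·P2 via (47.53,58.71): [(59, 48.775) (59, 79) (24.1051, 79)]  |A|=527.3494
4. ⊥bis P1·P3 via (33.615,58.57): [(28.7357, 74.9891) (59, 48.775) (59, 79) (27.5437, 79)]  |A|=520.4533
5. ⊥bis P1·P4 via (48.73,55.265): [(28.7357, 74.9891) (53.804, 53.2757) (59, 51.2385) (59, 79) (27.5437, 79)]  |A|=514.0533
6. ⊥bis P1·P5 via (36.905,67.505): [(36.9814, 67.8469) (53.804, 53.2757) (59, 51.2385) (59, 79) (39.4732, 79)]  |A|=435.248
7. ⊥bis P1·P6 via (35.295,43.82): [(36.9814, 67.8469) (53.804, 53.2757) (59, 51.2385) (59, 79) (39.4732, 79)]  |A|=435.248
8. ⊥bis P1·P7 via (40.265,44.745): [(36.9814, 67.8469) (53.804, 53.2757) (59, 51.2385) (59, 79) (39.4732, 79)]  |A|=435.248
9. canonical 5-gon: [(36.9814, 67.8469) (53.804, 53.2757) (59, 51.2385) (59, 79) (39.4732, 79)]
10. shoelace: 435.248

Area of P1's cell: 435.2480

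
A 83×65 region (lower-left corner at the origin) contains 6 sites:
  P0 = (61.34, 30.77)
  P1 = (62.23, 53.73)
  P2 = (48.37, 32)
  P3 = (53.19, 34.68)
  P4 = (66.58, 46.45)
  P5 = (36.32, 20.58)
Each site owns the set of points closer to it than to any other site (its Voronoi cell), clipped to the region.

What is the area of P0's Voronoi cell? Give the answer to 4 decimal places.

1. box [0,83]×[0,65]: [(0, 0) (83, 0) (83, 65) (0, 65)]
2. ⊥bis P0·P1 via (61.785,42.25): [(0, 44.645) (0, 0) (83, 0) (83, 41.4276)]  |A|=3572.0136
3. ⊥bis P0·P2 via (54.855,31.385): [(55.907, 42.4779) (51.8786, 0) (83, 0) (83, 41.4276)]  |A|=1222.1844
4. ⊥bis P0·P3 via (57.265,32.725): [(61.8338, 42.2481) (54.4196, 26.7941) (51.8786, 0) (83, 0) (83, 41.4276)]  |A|=1175.5366
5. ⊥bis P0·P4 via (63.96,38.61): [(60.6233, 39.7251) (54.4196, 26.7941) (51.8786, 0) (83, 0) (83, 32.2471)]  |A|=1045.6237
6. ⊥bis P0·P5 via (48.83,25.675): [(60.6233, 39.7251) (54.4196, 26.7941) (53.2778, 14.7541) (59.2868, 0) (83, 0) (83, 32.2471)]  |A|=990.9737
7. canonical 6-gon: [(60.6233, 39.7251) (54.4196, 26.7941) (53.2778, 14.7541) (59.2868, 0) (83, 0) (83, 32.2471)]
8. shoelace: 990.9737

Area of P0's cell: 990.9737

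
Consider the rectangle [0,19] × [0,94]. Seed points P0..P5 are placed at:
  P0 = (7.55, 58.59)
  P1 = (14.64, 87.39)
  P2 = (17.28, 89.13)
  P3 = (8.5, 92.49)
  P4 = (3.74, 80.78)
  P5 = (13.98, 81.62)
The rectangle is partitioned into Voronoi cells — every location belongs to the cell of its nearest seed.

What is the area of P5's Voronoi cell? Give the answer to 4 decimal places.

Area of P5's cell: 151.3639

1. box [0,19]×[0,94]: [(0, 0) (19, 0) (19, 94) (0, 94)]
2. ⊥bis P5·P0 via (10.765,70.105): [(0, 73.1106) (19, 67.8058) (19, 94) (0, 94)]  |A|=447.2944
3. ⊥bis P5·P1 via (14.31,84.505): [(0, 86.1418) (0, 73.1106) (19, 67.8058) (19, 83.9685)]  |A|=277.343
4. ⊥bis P5·P2 via (15.63,85.375): [(18.7712, 83.9947) (0, 86.1418) (0, 73.1106) (19, 67.8058) (19, 83.8942)]  |A|=277.3345
5. ⊥bis P5·P3 via (11.24,87.055): [(18.7712, 83.9947) (7.685, 85.2628) (0, 81.3885) (0, 73.1106) (19, 67.8058) (19, 83.8942)]  |A|=259.0696
6. ⊥bis P5·P4 via (8.86,81.2): [(18.7712, 83.9947) (8.5347, 85.1656) (9.7468, 70.3893) (19, 67.8058) (19, 83.8942)]  |A|=151.3639
7. canonical 5-gon: [(18.7712, 83.9947) (8.5347, 85.1656) (9.7468, 70.3893) (19, 67.8058) (19, 83.8942)]
8. shoelace: 151.3639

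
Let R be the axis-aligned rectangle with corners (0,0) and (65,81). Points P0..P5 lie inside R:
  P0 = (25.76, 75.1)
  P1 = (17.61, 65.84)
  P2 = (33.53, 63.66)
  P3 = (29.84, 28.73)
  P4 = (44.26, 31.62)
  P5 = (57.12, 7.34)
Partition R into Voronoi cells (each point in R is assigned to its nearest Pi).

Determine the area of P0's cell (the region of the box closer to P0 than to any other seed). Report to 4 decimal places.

1. box [0,65]×[0,81]: [(0, 0) (65, 0) (65, 81) (0, 81)]
2. ⊥bis P0·P1 via (21.685,70.47): [(65, 32.3472) (65, 81) (9.7209, 81)]  |A|=1344.743
3. ⊥bis P0·P2 via (29.645,69.38): [(25.8512, 66.8032) (46.7535, 81) (9.7209, 81)]  |A|=262.8716
4. ⊥bis P0·P3 via (27.8,51.915): [(25.8512, 66.8032) (46.7535, 81) (9.7209, 81)]  |A|=262.8716
5. ⊥bis P0·P4 via (35.01,53.36): [(25.8512, 66.8032) (46.7535, 81) (9.7209, 81)]  |A|=262.8716
6. ⊥bis P0·P5 via (41.44,41.22): [(25.8512, 66.8032) (46.7535, 81) (9.7209, 81)]  |A|=262.8716
7. canonical 3-gon: [(25.8512, 66.8032) (46.7535, 81) (9.7209, 81)]
8. shoelace: 262.8716

Area of P0's cell: 262.8716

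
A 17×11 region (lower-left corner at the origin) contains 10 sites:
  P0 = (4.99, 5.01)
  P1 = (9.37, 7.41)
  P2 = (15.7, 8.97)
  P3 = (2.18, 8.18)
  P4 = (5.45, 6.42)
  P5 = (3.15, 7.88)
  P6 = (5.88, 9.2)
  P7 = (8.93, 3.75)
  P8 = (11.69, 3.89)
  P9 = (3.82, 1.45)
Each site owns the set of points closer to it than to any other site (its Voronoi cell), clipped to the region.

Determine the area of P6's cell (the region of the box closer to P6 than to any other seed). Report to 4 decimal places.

1. box [0,17]×[0,11]: [(0, 0) (17, 0) (17, 11) (0, 11)]
2. ⊥bis P6·P0 via (5.435,7.105): [(0, 8.2595) (17, 4.6485) (17, 11) (0, 11)]  |A|=77.2826
3. ⊥bis P6·P1 via (7.625,8.305): [(0, 8.2595) (6.8548, 6.8034) (9.0072, 11) (0, 11)]  |A|=28.2929
4. ⊥bis P6·P2 via (10.79,9.085): [(0, 8.2595) (6.8548, 6.8034) (9.0072, 11) (0, 11)]  |A|=28.2929
5. ⊥bis P6·P3 via (4.03,8.69): [(4.4067, 7.3234) (6.8548, 6.8034) (9.0072, 11) (3.3932, 11)]  |A|=16.0168
6. ⊥bis P6·P4 via (5.665,7.81): [(4.2106, 8.035) (7.2457, 7.5655) (9.0072, 11) (3.3932, 11)]  |A|=13.9485
7. ⊥bis P6·P5 via (4.515,8.54): [(3.4829, 10.6746) (4.8035, 7.9432) (7.2457, 7.5655) (9.0072, 11) (3.3932, 11)]  |A|=13.1993
8. ⊥bis P6·P7 via (7.405,6.475): [(3.4829, 10.6746) (4.8035, 7.9432) (7.2457, 7.5655) (9.0072, 11) (3.3932, 11)]  |A|=13.1993
9. ⊥bis P6·P8 via (8.785,6.545): [(3.4829, 10.6746) (4.8035, 7.9432) (7.2457, 7.5655) (9.0072, 11) (3.3932, 11)]  |A|=13.1993
10. ⊥bis P6·P9 via (4.85,5.325): [(3.4829, 10.6746) (4.8035, 7.9432) (7.2457, 7.5655) (9.0072, 11) (3.3932, 11)]  |A|=13.1993
11. canonical 5-gon: [(3.4829, 10.6746) (4.8035, 7.9432) (7.2457, 7.5655) (9.0072, 11) (3.3932, 11)]
12. shoelace: 13.1993

Area of P6's cell: 13.1993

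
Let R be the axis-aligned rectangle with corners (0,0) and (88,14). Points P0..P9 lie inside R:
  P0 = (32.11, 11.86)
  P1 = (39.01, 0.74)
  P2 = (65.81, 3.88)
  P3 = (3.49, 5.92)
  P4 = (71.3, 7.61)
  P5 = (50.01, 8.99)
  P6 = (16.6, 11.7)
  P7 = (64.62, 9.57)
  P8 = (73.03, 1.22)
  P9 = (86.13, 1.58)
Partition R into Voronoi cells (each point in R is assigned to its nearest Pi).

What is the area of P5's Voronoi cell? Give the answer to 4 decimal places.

1. box [0,88]×[0,14]: [(0, 0) (88, 0) (88, 14) (0, 14)]
2. ⊥bis P5·P0 via (41.06,10.425): [(39.3885, 0) (88, 0) (88, 14) (41.6332, 14)]  |A|=664.8481
3. ⊥bis P5·P1 via (44.51,4.865): [(40.9332, 9.6341) (48.1587, 0) (88, 0) (88, 14) (41.6332, 14)]  |A|=622.6014
4. ⊥bis P5·P2 via (57.91,6.435): [(40.9332, 9.6341) (48.1587, 0) (55.8288, 0) (60.3567, 14) (41.6332, 14)]  |A|=203.8997
5. ⊥bis P5·P3 via (26.75,7.455): [(40.9332, 9.6341) (48.1587, 0) (55.8288, 0) (60.3567, 14) (41.6332, 14)]  |A|=203.8997
6. ⊥bis P5·P4 via (60.655,8.3): [(40.9332, 9.6341) (48.1587, 0) (55.8288, 0) (60.3567, 14) (41.6332, 14)]  |A|=203.8997
7. ⊥bis P5·P6 via (33.305,10.345): [(40.9332, 9.6341) (48.1587, 0) (55.8288, 0) (60.3567, 14) (41.6332, 14)]  |A|=203.8997
8. ⊥bis P5·P7 via (57.315,9.28): [(40.9332, 9.6341) (48.1587, 0) (55.8288, 0) (57.4806, 5.1074) (57.1276, 14) (41.6332, 14)]  |A|=189.5425
9. ⊥bis P5·P8 via (61.52,5.105): [(40.9332, 9.6341) (48.1587, 0) (55.8288, 0) (57.4806, 5.1074) (57.1276, 14) (41.6332, 14)]  |A|=189.5425
10. ⊥bis P5·P9 via (68.07,5.285): [(40.9332, 9.6341) (48.1587, 0) (55.8288, 0) (57.4806, 5.1074) (57.1276, 14) (41.6332, 14)]  |A|=189.5425
11. canonical 6-gon: [(40.9332, 9.6341) (48.1587, 0) (55.8288, 0) (57.4806, 5.1074) (57.1276, 14) (41.6332, 14)]
12. shoelace: 189.5425

Area of P5's cell: 189.5425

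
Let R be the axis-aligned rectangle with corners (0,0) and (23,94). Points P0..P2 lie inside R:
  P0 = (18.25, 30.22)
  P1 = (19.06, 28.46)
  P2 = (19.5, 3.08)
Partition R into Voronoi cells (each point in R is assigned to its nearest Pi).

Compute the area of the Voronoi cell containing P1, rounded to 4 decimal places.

Area of P1's cell: 239.4749

1. box [0,23]×[0,94]: [(0, 0) (23, 0) (23, 94) (0, 94)]
2. ⊥bis P1·P0 via (18.655,29.34): [(0, 20.7545) (0, 0) (23, 0) (23, 31.3397)]  |A|=599.0827
3. ⊥bis P1·P2 via (19.28,15.77): [(0, 20.7545) (0, 15.4358) (23, 15.8345) (23, 31.3397)]  |A|=239.4749
4. canonical 4-gon: [(0, 20.7545) (0, 15.4358) (23, 15.8345) (23, 31.3397)]
5. shoelace: 239.4749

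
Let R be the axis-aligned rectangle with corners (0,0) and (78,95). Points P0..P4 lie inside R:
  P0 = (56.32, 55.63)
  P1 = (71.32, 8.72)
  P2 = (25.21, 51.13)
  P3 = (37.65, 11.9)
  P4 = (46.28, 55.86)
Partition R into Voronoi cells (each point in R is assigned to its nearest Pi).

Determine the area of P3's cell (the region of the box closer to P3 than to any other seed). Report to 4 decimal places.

Area of P3's cell: 1603.3627

1. box [0,78]×[0,95]: [(0, 0) (78, 0) (78, 95) (0, 95)]
2. ⊥bis P3·P0 via (46.985,33.765): [(0, 53.8247) (0, 0) (78, 0) (78, 20.5235)]  |A|=2899.5798
3. ⊥bis P3·P1 via (54.485,10.31): [(56.3237, 29.778) (0, 53.8247) (0, 0) (53.5113, 0)]  |A|=2312.5302
4. ⊥bis P3·P2 via (31.43,31.515): [(56.3237, 29.778) (43.3796, 35.3043) (0, 21.5484) (0, 0) (53.5113, 0)]  |A|=1612.464
5. ⊥bis P3·P4 via (41.965,33.88): [(56.3237, 29.778) (50.7596, 32.1535) (40.0646, 34.2531) (0, 21.5484) (0, 0) (53.5113, 0)]  |A|=1603.3627
6. canonical 6-gon: [(56.3237, 29.778) (50.7596, 32.1535) (40.0646, 34.2531) (0, 21.5484) (0, 0) (53.5113, 0)]
7. shoelace: 1603.3627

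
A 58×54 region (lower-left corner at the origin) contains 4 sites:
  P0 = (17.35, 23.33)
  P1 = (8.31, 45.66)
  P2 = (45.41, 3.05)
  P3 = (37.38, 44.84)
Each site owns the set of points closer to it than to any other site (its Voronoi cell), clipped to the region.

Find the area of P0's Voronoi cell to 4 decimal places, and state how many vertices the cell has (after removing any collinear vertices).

1. box [0,58]×[0,54]: [(0, 0) (58, 0) (58, 54) (0, 54)]
2. ⊥bis P0·P1 via (12.83,34.495): [(0, 29.3009) (0, 0) (58, 0) (58, 52.7815)]  |A|=2380.39
3. ⊥bis P0·P2 via (31.38,13.19): [(0, 29.3009) (0, 0) (21.8471, 0) (58, 50.0222) (58, 52.7815)]  |A|=1476.166
4. ⊥bis P0·P3 via (27.365,34.085): [(22.6538, 38.472) (0, 29.3009) (0, 0) (21.8471, 0) (38.7915, 23.4447)]  |A|=1068.6259
5. canonical 5-gon: [(22.6538, 38.472) (0, 29.3009) (0, 0) (21.8471, 0) (38.7915, 23.4447)]
6. shoelace: 1068.6259

Area of P0's cell: 1068.6259 (5 vertices)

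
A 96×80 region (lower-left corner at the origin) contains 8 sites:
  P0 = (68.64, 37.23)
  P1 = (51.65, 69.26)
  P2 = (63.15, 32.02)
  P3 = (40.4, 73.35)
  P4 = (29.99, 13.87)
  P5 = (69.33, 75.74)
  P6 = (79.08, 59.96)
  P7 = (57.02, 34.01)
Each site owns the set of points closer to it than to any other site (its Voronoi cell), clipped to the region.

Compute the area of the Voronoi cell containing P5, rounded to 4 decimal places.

1. box [0,96]×[0,80]: [(0, 0) (96, 0) (96, 80) (0, 80)]
2. ⊥bis P5·P0 via (68.985,56.485): [(0, 57.721) (96, 56.001) (96, 80) (0, 80)]  |A|=2221.3443
3. ⊥bis P5·P1 via (60.49,72.5): [(66.3424, 56.5323) (96, 56.001) (96, 80) (57.7411, 80)]  |A|=804.7999
4. ⊥bis P5·P2 via (66.24,53.88): [(66.3424, 56.5323) (96, 56.001) (96, 80) (57.7411, 80)]  |A|=804.7999
5. ⊥bis P5·P3 via (54.865,74.545): [(66.3424, 56.5323) (96, 56.001) (96, 80) (57.7411, 80)]  |A|=804.7999
6. ⊥bis P5·P4 via (49.66,44.805): [(66.3424, 56.5323) (96, 56.001) (96, 80) (57.7411, 80)]  |A|=804.7999
7. ⊥bis P5·P6 via (74.205,67.85): [(64.412, 61.7992) (93.8693, 80) (57.7411, 80)]  |A|=328.7809
8. ⊥bis P5·P7 via (63.175,54.875): [(64.412, 61.7992) (93.8693, 80) (57.7411, 80)]  |A|=328.7809
9. canonical 3-gon: [(64.412, 61.7992) (93.8693, 80) (57.7411, 80)]
10. shoelace: 328.7809

Area of P5's cell: 328.7809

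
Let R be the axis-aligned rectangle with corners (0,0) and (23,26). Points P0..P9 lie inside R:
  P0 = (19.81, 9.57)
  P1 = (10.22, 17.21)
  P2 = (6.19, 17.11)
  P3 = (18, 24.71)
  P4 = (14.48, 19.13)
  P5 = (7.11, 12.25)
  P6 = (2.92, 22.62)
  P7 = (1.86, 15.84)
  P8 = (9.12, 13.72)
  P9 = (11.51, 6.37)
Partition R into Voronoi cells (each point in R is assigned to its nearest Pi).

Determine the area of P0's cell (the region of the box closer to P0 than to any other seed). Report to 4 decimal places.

1. box [0,23]×[0,26]: [(0, 0) (23, 0) (23, 26) (0, 26)]
2. ⊥bis P0·P1 via (15.015,13.39): [(4.3477, 0) (23, 0) (23, 23.4131)]  |A|=218.3539
3. ⊥bis P0·P2 via (13,13.34): [(8.5014, 5.2139) (5.615, 0) (23, 0) (23, 23.4131)]  |A|=215.05
4. ⊥bis P0·P3 via (18.905,17.14): [(17.9075, 17.0207) (8.5014, 5.2139) (5.615, 0) (23, 0) (23, 17.6296)]  |A|=200.3238
5. ⊥bis P0·P4 via (17.145,14.35): [(14.6889, 12.9806) (8.5014, 5.2139) (5.615, 0) (23, 0) (23, 17.6143)]  |A|=190.9531
6. ⊥bis P0·P5 via (13.46,10.91): [(14.6889, 12.9806) (13.6116, 11.6284) (11.1577, 0) (23, 0) (23, 17.6143)]  |A|=154.662
7. ⊥bis P0·P6 via (11.365,16.095): [(14.6889, 12.9806) (13.6116, 11.6284) (11.1577, 0) (23, 0) (23, 17.6143)]  |A|=154.662
8. ⊥bis P0·P7 via (10.835,12.705): [(14.6889, 12.9806) (13.6116, 11.6284) (11.1577, 0) (23, 0) (23, 17.6143)]  |A|=154.662
9. ⊥bis P0·P8 via (14.465,11.645): [(15.0649, 13.1903) (12.6029, 6.8485) (11.1577, 0) (23, 0) (23, 17.6143)]  |A|=151.835
10. ⊥bis P0·P9 via (15.66,7.97): [(15.0649, 13.1903) (14.3537, 11.3583) (18.7328, 0) (23, 0) (23, 17.6143)]  |A|=106.0792
11. canonical 5-gon: [(15.0649, 13.1903) (14.3537, 11.3583) (18.7328, 0) (23, 0) (23, 17.6143)]
12. shoelace: 106.0792

Area of P0's cell: 106.0792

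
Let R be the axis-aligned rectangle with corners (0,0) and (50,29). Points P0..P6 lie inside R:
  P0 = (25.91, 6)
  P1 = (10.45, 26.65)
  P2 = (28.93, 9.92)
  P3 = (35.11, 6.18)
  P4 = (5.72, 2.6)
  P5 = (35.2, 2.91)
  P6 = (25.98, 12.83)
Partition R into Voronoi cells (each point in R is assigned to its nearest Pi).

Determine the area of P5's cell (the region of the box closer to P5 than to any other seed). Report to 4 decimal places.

Area of P5's cell: 94.4195

1. box [0,50]×[0,29]: [(0, 0) (50, 0) (50, 29) (0, 29)]
2. ⊥bis P5·P0 via (30.555,4.455): [(29.0732, 0) (50, 0) (50, 29) (38.7191, 29)]  |A|=467.0124
3. ⊥bis P5·P1 via (22.825,14.78): [(29.0732, 0) (50, 0) (50, 29) (38.7191, 29)]  |A|=467.0124
4. ⊥bis P5·P2 via (32.065,6.415): [(30.8435, 5.3225) (29.0732, 0) (50, 0) (50, 22.4567)]  |A|=270.7869
5. ⊥bis P5·P3 via (35.155,4.545): [(30.5427, 4.4181) (29.0732, 0) (50, 0) (50, 4.9536)]  |A|=94.4195
6. ⊥bis P5·P4 via (20.46,2.755): [(30.5427, 4.4181) (29.0732, 0) (50, 0) (50, 4.9536)]  |A|=94.4195
7. ⊥bis P5·P6 via (30.59,7.87): [(30.5427, 4.4181) (29.0732, 0) (50, 0) (50, 4.9536)]  |A|=94.4195
8. canonical 4-gon: [(30.5427, 4.4181) (29.0732, 0) (50, 0) (50, 4.9536)]
9. shoelace: 94.4195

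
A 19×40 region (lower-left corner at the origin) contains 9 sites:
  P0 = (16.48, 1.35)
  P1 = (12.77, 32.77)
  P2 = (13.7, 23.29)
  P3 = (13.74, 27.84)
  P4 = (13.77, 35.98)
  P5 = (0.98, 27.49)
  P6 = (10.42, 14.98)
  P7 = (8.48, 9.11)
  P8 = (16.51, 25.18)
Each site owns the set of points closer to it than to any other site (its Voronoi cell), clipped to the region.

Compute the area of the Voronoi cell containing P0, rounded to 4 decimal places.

Area of P0's cell: 67.7945

1. box [0,19]×[0,40]: [(0, 0) (19, 0) (19, 40) (0, 40)]
2. ⊥bis P0·P1 via (14.625,17.06): [(0, 15.3331) (0, 0) (19, 0) (19, 17.5766)]  |A|=312.6422
3. ⊥bis P0·P2 via (15.09,12.32): [(0, 10.408) (0, 0) (19, 0) (19, 12.8154)]  |A|=220.6222
4. ⊥bis P0·P3 via (15.11,14.595): [(0, 10.408) (0, 0) (19, 0) (19, 12.8154)]  |A|=220.6222
5. ⊥bis P0·P4 via (15.125,18.665): [(0, 10.408) (0, 0) (19, 0) (19, 12.8154)]  |A|=220.6222
6. ⊥bis P0·P5 via (8.73,14.42): [(2.4976, 10.7244) (0, 9.2435) (0, 0) (19, 0) (19, 12.8154)]  |A|=219.168
7. ⊥bis P0·P6 via (13.45,8.165): [(0, 2.185) (0, 0) (19, 0) (19, 10.6326)]  |A|=121.7672
8. ⊥bis P0·P7 via (12.48,5.23): [(16.7502, 9.6323) (7.4069, 0) (19, 0) (19, 10.6326)]  |A|=67.7945
9. ⊥bis P0·P8 via (16.495,13.265): [(16.7502, 9.6323) (7.4069, 0) (19, 0) (19, 10.6326)]  |A|=67.7945
10. canonical 4-gon: [(16.7502, 9.6323) (7.4069, 0) (19, 0) (19, 10.6326)]
11. shoelace: 67.7945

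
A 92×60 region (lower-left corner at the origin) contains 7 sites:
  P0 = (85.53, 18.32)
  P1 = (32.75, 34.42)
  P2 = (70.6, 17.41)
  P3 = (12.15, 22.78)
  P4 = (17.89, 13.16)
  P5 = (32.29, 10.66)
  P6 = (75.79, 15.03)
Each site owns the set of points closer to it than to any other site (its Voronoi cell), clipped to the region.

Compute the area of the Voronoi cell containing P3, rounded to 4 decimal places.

Area of P3's cell: 723.9644

1. box [0,92]×[0,60]: [(0, 0) (92, 0) (92, 60) (0, 60)]
2. ⊥bis P3·P0 via (48.84,20.55): [(0, 0) (47.591, 0) (51.2378, 60) (0, 60)]  |A|=2964.862
3. ⊥bis P3·P1 via (22.45,28.6): [(0, 0) (38.6104, 0) (4.7075, 60) (0, 60)]  |A|=1299.5359
4. ⊥bis P3·P2 via (41.375,20.095): [(0, 0) (38.6104, 0) (4.7075, 60) (0, 60)]  |A|=1299.5359
5. ⊥bis P3·P4 via (15.02,17.97): [(0, 9.008) (25.0686, 23.9657) (4.7075, 60) (0, 60)]  |A|=723.9644
6. ⊥bis P3·P5 via (22.22,16.72): [(0, 9.008) (25.0686, 23.9657) (4.7075, 60) (0, 60)]  |A|=723.9644
7. ⊥bis P3·P6 via (43.97,18.905): [(0, 9.008) (25.0686, 23.9657) (4.7075, 60) (0, 60)]  |A|=723.9644
8. canonical 4-gon: [(0, 9.008) (25.0686, 23.9657) (4.7075, 60) (0, 60)]
9. shoelace: 723.9644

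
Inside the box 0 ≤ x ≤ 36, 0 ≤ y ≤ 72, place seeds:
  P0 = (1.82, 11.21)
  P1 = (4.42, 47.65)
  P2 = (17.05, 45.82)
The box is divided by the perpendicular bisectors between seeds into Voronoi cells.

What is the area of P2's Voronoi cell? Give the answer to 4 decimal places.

1. box [0,36]×[0,72]: [(0, 0) (36, 0) (36, 72) (0, 72)]
2. ⊥bis P2·P0 via (9.435,28.515): [(0, 32.6668) (36, 16.8252) (36, 72) (0, 72)]  |A|=1701.1439
3. ⊥bis P2·P1 via (10.735,46.735): [(8.1754, 29.0693) (36, 16.8252) (36, 72) (14.3957, 72)]  |A|=1231.3532
4. canonical 4-gon: [(8.1754, 29.0693) (36, 16.8252) (36, 72) (14.3957, 72)]
5. shoelace: 1231.3532

Area of P2's cell: 1231.3532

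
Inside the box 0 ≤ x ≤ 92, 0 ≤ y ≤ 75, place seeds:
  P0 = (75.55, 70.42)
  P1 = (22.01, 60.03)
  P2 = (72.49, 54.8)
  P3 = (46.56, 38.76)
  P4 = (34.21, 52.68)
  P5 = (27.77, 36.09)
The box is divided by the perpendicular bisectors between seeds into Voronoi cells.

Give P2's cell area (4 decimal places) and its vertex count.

1. box [0,92]×[0,75]: [(0, 0) (92, 0) (92, 75) (0, 75)]
2. ⊥bis P2·P0 via (74.02,62.61): [(0, 0) (92, 0) (92, 59.0877) (10.7743, 75) (0, 75)]  |A|=6253.755
3. ⊥bis P2·P1 via (47.25,57.415): [(41.3015, 0) (92, 0) (92, 59.0877) (48.3101, 67.6466)]  |A|=3005.5604
4. ⊥bis P2·P3 via (59.525,46.78): [(48.0672, 65.3025) (88.4626, 0) (92, 0) (92, 59.0877) (48.3101, 67.6466)]  |A|=1465.6922
5. ⊥bis P2·P4 via (53.35,53.74): [(53.1662, 57.0596) (88.4626, 0) (92, 0) (92, 59.0877) (52.6267, 66.801)]  |A|=1437.9181
6. ⊥bis P2·P5 via (50.13,45.445): [(53.1662, 57.0596) (88.4626, 0) (92, 0) (92, 59.0877) (52.6267, 66.801)]  |A|=1437.9181
7. canonical 5-gon: [(53.1662, 57.0596) (88.4626, 0) (92, 0) (92, 59.0877) (52.6267, 66.801)]
8. shoelace: 1437.9181

Area of P2's cell: 1437.9181 (5 vertices)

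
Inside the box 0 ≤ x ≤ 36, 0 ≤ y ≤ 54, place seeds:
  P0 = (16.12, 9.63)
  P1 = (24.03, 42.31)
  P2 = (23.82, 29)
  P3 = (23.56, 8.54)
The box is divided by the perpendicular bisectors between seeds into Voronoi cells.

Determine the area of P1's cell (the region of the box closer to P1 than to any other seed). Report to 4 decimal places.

Area of P1's cell: 657.0546

1. box [0,36]×[0,54]: [(0, 0) (36, 0) (36, 54) (0, 54)]
2. ⊥bis P1·P0 via (20.075,25.97): [(0, 30.829) (36, 22.1154) (36, 54) (0, 54)]  |A|=990.9993
3. ⊥bis P1·P2 via (23.925,35.655): [(0, 36.0325) (36, 35.4645) (36, 54) (0, 54)]  |A|=657.0546
4. ⊥bis P1·P3 via (23.795,25.425): [(0, 36.0325) (36, 35.4645) (36, 54) (0, 54)]  |A|=657.0546
5. canonical 4-gon: [(0, 36.0325) (36, 35.4645) (36, 54) (0, 54)]
6. shoelace: 657.0546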